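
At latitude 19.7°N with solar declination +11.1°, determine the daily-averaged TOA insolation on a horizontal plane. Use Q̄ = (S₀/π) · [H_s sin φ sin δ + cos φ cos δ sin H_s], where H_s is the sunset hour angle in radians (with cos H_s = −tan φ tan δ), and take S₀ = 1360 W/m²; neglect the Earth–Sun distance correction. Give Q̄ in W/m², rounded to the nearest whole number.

−tan φ tan δ = −(0.3581)(0.1962) = -0.0703; H_s = arccos(-0.0703) = 94.03°. In radians, H_s = 1.6411.
H_s sin φ sin δ = 1.6411 × 0.3371 × 0.1925 = 0.1065.
cos φ cos δ sin H_s = 0.9415 × 0.9813 × 0.9975 = 0.9216.
Q̄ = (1360/π) × (0.1065 + 0.9216) = 432.90 × 1.0281 = 445.06 W/m².

445 W/m²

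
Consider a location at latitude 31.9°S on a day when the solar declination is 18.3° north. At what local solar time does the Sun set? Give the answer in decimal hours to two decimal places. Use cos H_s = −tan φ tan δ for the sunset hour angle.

The sunset hour angle satisfies cos H_s = −tan φ tan δ = 0.2059, giving H_s = 78.12°.
Sunset is at 12 + H_s/15 = 12 + 5.208 = 17.208 h local solar time.

17.21 h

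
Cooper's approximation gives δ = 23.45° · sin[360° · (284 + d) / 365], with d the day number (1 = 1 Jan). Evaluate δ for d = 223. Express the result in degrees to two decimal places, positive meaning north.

+15.06°

360 × (284 + 223) / 365 = 500.055°; sin(500.055°) = 0.6421.
δ = 23.45 × 0.6421 = 15.057° ≈ +15.06°.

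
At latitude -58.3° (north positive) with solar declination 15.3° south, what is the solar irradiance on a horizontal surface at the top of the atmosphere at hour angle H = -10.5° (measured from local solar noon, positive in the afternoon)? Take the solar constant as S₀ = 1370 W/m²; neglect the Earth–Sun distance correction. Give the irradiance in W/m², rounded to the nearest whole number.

990 W/m²

cos θ_z = sin(-58.3°) sin(-15.3°) + cos(-58.3°) cos(-15.3°) cos(-10.50°) = 0.2245 + 0.4984 = 0.7229.
Top-of-atmosphere irradiance = S₀ cos θ_z = 1370 × 0.7229 = 990.37 W/m².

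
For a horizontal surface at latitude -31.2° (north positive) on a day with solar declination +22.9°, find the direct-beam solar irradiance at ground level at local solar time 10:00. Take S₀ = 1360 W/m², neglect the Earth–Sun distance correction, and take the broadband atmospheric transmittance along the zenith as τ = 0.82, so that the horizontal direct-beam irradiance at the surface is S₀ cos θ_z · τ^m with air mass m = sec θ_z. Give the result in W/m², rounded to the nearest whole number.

433 W/m²

Hour angle H = 15° × (10 − 12) = -30.00°.
cos θ_z = sin φ sin δ + cos φ cos δ cos H = (-0.5180)(0.3891) + (0.8554)(0.9212)(0.8660) = 0.4808.
Air mass m = 1/cos θ_z = 1/0.4808 = 2.080; τ^m = 0.82^2.080 = 0.6618.
Surface direct beam = 1360 × 0.4808 × 0.6618 = 432.74 W/m².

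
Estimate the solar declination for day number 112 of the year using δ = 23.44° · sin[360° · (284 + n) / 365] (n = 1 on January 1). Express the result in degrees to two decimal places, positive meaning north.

360 × (284 + 112) / 365 = 390.575°; sin(390.575°) = 0.5087.
δ = 23.44 × 0.5087 = 11.924° ≈ +11.92°.

+11.92°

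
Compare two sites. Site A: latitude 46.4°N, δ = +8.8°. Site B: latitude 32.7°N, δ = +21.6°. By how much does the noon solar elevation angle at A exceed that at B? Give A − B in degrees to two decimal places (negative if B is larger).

-26.50°

A: 90° − |46.4 − (8.8)| = 52.40°.
B: 90° − |32.7 − (21.6)| = 78.90°.
A − B = 52.40 − 78.90 = -26.50°.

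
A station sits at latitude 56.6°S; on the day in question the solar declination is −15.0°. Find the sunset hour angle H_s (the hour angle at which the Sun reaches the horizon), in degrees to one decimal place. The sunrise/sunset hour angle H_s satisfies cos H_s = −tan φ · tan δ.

−tan φ tan δ = −(-1.5166)(-0.2679) = -0.4063; H_s = arccos(-0.4063) = 113.97°.

114.0°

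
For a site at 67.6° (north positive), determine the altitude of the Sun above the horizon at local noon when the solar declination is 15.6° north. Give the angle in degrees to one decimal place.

38.0°

At local solar noon the hour angle is zero, so the elevation is 90° − |φ − δ| = 90° − |67.6° − (15.6°)| = 90° − 52.0° = 38.0°.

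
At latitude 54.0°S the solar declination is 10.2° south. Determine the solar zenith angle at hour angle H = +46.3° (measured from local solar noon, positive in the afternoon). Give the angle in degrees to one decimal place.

With φ = -54.0°, δ = -10.2°, H = 46.30°: sin φ sin δ = 0.1433, cos φ cos δ cos H = 0.3997, so cos θ_z = 0.5430.
θ_z = arccos(0.5430) = 57.11°.

57.1°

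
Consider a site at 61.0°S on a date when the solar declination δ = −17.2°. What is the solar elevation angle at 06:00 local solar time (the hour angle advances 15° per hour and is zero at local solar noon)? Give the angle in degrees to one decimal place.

Hour angle H = 15° × (6 − 12) = -90.00°.
cos θ_z = sin(-61.0°) sin(-17.2°) + cos(-61.0°) cos(-17.2°) cos(-90.00°) = 0.2586 + 0.0000 = 0.2586.
θ_z = arccos(0.2586) = 75.01°, so the elevation is 90° − 75.01° = 14.99°.

15.0°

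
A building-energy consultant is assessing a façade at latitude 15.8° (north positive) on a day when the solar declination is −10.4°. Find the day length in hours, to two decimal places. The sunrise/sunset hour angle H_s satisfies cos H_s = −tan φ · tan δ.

11.60 hours

The sunset hour angle satisfies cos H_s = −tan φ tan δ = 0.0519, giving H_s = 87.03°.
Day length = 2 H_s / 15° h⁻¹ = 174.06° / 15 = 11.604 h.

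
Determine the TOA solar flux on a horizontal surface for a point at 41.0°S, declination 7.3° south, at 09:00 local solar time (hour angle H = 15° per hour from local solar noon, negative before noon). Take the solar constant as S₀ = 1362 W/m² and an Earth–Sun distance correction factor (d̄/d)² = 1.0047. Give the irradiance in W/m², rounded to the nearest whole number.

Hour angle H = 15° × (9 − 12) = -45.00°.
cos θ_z = sin φ sin δ + cos φ cos δ cos H = (-0.6561)(-0.1271) + (0.7547)(0.9919)(0.7071) = 0.6127.
Top-of-atmosphere irradiance = S₀ (d̄/d)² cos θ_z = 1362 × 1.0047 × 0.6127 = 838.42 W/m².

838 W/m²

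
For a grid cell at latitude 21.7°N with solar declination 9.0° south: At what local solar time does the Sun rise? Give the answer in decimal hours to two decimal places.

The sunset hour angle satisfies cos H_s = −tan φ tan δ = 0.0630, giving H_s = 86.39°.
Sunrise is at 12 − H_s/15 = 12 − 5.759 = 6.241 h local solar time.

6.24 h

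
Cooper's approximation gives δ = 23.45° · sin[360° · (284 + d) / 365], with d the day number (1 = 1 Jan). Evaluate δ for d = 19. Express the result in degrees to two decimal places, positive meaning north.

360 × (284 + 19) / 365 = 298.849°; sin(298.849°) = -0.8759.
δ = 23.45 × -0.8759 = -20.540° ≈ -20.54°.

-20.54°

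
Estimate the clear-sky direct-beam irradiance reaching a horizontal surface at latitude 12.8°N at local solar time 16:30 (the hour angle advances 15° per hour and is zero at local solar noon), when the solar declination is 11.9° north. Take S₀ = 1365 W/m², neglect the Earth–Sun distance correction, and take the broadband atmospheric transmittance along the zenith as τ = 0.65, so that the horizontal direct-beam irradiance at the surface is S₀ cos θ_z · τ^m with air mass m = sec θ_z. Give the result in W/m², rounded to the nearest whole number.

197 W/m²

Hour angle H = 15° × (16.5 − 12) = 67.50°.
With φ = 12.8°, δ = 11.9°, H = 67.50°: sin φ sin δ = 0.0457, cos φ cos δ cos H = 0.3652, so cos θ_z = 0.4109.
Air mass m = 1/cos θ_z = 1/0.4109 = 2.434; τ^m = 0.65^2.434 = 0.3505.
Surface direct beam = 1365 × 0.4109 × 0.3505 = 196.59 W/m².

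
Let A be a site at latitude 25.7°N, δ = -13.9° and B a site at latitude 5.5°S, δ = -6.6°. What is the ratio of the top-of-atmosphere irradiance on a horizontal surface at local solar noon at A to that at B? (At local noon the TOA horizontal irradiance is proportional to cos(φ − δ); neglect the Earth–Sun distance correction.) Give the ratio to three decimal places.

0.771

A: cos θ_z = cos(25.7° − (-13.9°)) = 0.7705.
B: cos θ_z = cos(-5.5° − (-6.6°)) = 0.9998.
Ratio A/B = 0.7705 / 0.9998 = 0.7707.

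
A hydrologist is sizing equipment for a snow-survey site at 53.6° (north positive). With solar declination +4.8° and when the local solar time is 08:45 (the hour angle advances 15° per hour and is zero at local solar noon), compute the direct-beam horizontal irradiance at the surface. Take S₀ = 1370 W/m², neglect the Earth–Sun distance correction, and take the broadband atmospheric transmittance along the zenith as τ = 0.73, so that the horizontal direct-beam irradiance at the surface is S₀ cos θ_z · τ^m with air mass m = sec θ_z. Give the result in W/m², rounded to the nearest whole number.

315 W/m²

Hour angle H = 15° × (8.75 − 12) = -48.75°.
With φ = 53.6°, δ = 4.8°, H = -48.75°: sin φ sin δ = 0.0674, cos φ cos δ cos H = 0.3899, so cos θ_z = 0.4573.
Air mass m = 1/cos θ_z = 1/0.4573 = 2.187; τ^m = 0.73^2.187 = 0.5024.
Surface direct beam = 1370 × 0.4573 × 0.5024 = 314.75 W/m².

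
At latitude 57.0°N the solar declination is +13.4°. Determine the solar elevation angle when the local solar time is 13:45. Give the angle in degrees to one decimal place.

42.0°

Hour angle H = 15° × (13.75 − 12) = 26.25°.
cos θ_z = sin(57.0°) sin(13.4°) + cos(57.0°) cos(13.4°) cos(26.25°) = 0.1944 + 0.4752 = 0.6696.
θ_z = arccos(0.6696) = 47.96°, so the elevation is 90° − 47.96° = 42.04°.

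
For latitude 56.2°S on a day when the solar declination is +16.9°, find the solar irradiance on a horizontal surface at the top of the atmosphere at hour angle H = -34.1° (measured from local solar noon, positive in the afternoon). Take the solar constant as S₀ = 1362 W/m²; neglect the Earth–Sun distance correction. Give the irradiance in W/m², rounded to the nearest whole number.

271 W/m²

cos θ_z = sin(-56.2°) sin(16.9°) + cos(-56.2°) cos(16.9°) cos(-34.10°) = -0.2416 + 0.4408 = 0.1992.
Top-of-atmosphere irradiance = S₀ cos θ_z = 1362 × 0.1992 = 271.31 W/m².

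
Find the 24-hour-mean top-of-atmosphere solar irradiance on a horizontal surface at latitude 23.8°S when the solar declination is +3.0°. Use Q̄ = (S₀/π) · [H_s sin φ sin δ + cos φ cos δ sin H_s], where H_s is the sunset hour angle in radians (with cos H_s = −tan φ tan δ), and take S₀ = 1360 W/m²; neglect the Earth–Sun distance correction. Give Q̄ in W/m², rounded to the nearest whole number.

381 W/m²

The sunset hour angle satisfies cos H_s = −tan φ tan δ = 0.0231, giving H_s = 88.68°. In radians, H_s = 1.5478.
H_s sin φ sin δ = 1.5478 × -0.4035 × 0.0523 = -0.0327.
cos φ cos δ sin H_s = 0.9150 × 0.9986 × 0.9997 = 0.9134.
Q̄ = (1360/π) × (-0.0327 + 0.9134) = 432.90 × 0.8807 = 381.26 W/m².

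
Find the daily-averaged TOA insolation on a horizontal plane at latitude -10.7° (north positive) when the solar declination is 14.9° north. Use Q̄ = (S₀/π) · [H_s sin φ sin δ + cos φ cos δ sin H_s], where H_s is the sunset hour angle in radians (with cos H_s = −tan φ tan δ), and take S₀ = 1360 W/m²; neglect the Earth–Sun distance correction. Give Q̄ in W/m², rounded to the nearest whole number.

379 W/m²

−tan φ tan δ = −(-0.1890)(0.2661) = 0.0503; H_s = arccos(0.0503) = 87.12°. In radians, H_s = 1.5205.
H_s sin φ sin δ = 1.5205 × -0.1857 × 0.2571 = -0.0726.
cos φ cos δ sin H_s = 0.9826 × 0.9664 × 0.9987 = 0.9484.
Q̄ = (1360/π) × (-0.0726 + 0.9484) = 432.90 × 0.8758 = 379.13 W/m².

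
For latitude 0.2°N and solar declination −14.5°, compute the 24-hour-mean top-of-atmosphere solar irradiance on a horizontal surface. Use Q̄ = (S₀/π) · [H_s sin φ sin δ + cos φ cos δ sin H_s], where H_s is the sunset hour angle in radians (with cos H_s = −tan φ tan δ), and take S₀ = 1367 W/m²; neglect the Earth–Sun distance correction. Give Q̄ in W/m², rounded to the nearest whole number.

cos H_s = −tan(0.2°) · tan(-14.5°) = 0.0009, so H_s = arccos(0.0009) = 89.95°. In radians, H_s = 1.5699.
H_s sin φ sin δ = 1.5699 × 0.0035 × -0.2504 = -0.0014.
cos φ cos δ sin H_s = 1.0000 × 0.9681 × 1.0000 = 0.9681.
Q̄ = (1367/π) × (-0.0014 + 0.9681) = 435.13 × 0.9667 = 420.64 W/m².

421 W/m²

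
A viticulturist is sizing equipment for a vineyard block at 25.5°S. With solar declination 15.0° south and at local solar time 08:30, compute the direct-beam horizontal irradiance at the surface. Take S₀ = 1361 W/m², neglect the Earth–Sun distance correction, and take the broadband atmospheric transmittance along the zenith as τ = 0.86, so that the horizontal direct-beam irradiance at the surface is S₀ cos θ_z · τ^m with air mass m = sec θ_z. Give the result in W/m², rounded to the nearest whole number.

691 W/m²

Hour angle H = 15° × (8.5 − 12) = -52.50°.
cos θ_z = sin φ sin δ + cos φ cos δ cos H = (-0.4305)(-0.2588) + (0.9026)(0.9659)(0.6088) = 0.6422.
Air mass m = 1/cos θ_z = 1/0.6422 = 1.557; τ^m = 0.86^1.557 = 0.7907.
Surface direct beam = 1361 × 0.6422 × 0.7907 = 691.10 W/m².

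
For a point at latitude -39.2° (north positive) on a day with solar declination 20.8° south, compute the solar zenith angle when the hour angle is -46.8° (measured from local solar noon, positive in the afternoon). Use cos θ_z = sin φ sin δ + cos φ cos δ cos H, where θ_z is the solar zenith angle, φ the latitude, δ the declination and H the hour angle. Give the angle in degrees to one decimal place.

43.9°

cos θ_z = sin(-39.2°) sin(-20.8°) + cos(-39.2°) cos(-20.8°) cos(-46.80°) = 0.2244 + 0.4959 = 0.7203.
θ_z = arccos(0.7203) = 43.92°.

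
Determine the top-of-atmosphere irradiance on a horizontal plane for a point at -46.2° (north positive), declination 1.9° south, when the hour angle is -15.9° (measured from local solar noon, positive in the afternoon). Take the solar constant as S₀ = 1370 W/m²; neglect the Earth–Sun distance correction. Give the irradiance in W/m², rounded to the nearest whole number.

944 W/m²

cos θ_z = sin φ sin δ + cos φ cos δ cos H = (-0.7218)(-0.0332) + (0.6921)(0.9995)(0.9617) = 0.6892.
Top-of-atmosphere irradiance = S₀ cos θ_z = 1370 × 0.6892 = 944.20 W/m².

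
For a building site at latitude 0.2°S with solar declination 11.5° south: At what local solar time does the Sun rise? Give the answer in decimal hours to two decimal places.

6.00 h

cos H_s = −tan(-0.2°) · tan(-11.5°) = -0.0007, so H_s = arccos(-0.0007) = 90.04°.
Sunrise is at 12 − H_s/15 = 12 − 6.003 = 5.997 h local solar time.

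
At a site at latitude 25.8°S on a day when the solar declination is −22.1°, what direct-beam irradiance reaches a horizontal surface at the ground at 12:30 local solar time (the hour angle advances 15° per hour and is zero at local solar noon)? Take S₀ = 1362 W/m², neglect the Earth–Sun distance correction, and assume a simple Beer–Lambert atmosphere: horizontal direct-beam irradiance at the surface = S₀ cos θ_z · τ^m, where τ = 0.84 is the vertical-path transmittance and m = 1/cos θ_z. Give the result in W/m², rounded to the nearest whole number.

Hour angle H = 15° × (12.5 − 12) = 7.50°.
cos θ_z = sin φ sin δ + cos φ cos δ cos H = (-0.4352)(-0.3762) + (0.9003)(0.9265)(0.9914) = 0.9907.
Air mass m = 1/cos θ_z = 1/0.9907 = 1.009; τ^m = 0.84^1.009 = 0.8387.
Surface direct beam = 1362 × 0.9907 × 0.8387 = 1131.69 W/m².

1132 W/m²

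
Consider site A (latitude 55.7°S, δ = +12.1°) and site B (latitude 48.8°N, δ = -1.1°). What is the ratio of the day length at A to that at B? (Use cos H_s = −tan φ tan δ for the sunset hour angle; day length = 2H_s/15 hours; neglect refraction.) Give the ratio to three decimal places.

A: H_s = arccos(−tan -55.7° · tan 12.1°) = 71.68°, so 2H_s/15 = 9.5573 h.
B: H_s = arccos(−tan 48.8° · tan -1.1°) = 88.74°, so 2H_s/15 = 11.8320 h.
Ratio A/B = 9.5573 / 11.8320 = 0.8078.

0.808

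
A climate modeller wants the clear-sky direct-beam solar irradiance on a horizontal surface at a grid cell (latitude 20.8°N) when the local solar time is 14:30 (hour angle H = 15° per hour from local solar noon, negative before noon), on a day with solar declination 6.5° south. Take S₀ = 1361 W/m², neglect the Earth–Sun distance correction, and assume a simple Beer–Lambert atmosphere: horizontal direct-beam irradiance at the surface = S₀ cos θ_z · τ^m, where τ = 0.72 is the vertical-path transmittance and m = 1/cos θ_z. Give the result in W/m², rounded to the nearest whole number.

Hour angle H = 15° × (14.5 − 12) = 37.50°.
With φ = 20.8°, δ = -6.5°, H = 37.50°: sin φ sin δ = -0.0402, cos φ cos δ cos H = 0.7369, so cos θ_z = 0.6967.
Air mass m = 1/cos θ_z = 1/0.6967 = 1.435; τ^m = 0.72^1.435 = 0.6241.
Surface direct beam = 1361 × 0.6967 × 0.6241 = 591.78 W/m².

592 W/m²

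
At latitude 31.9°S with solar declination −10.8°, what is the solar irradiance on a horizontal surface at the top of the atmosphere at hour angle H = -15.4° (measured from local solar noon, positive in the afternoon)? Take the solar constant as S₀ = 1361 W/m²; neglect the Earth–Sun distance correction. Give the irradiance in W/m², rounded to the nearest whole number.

cos θ_z = sin(-31.9°) sin(-10.8°) + cos(-31.9°) cos(-10.8°) cos(-15.40°) = 0.0990 + 0.8040 = 0.9030.
Top-of-atmosphere irradiance = S₀ cos θ_z = 1361 × 0.9030 = 1228.98 W/m².

1229 W/m²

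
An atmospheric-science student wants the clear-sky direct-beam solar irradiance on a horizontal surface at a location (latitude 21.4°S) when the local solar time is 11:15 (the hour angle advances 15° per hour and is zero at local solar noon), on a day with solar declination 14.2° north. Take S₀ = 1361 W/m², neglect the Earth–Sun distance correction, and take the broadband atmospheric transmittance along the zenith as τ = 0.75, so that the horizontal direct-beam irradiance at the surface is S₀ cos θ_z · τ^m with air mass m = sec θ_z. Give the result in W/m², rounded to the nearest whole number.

754 W/m²

Hour angle H = 15° × (11.25 − 12) = -11.25°.
With φ = -21.4°, δ = 14.2°, H = -11.25°: sin φ sin δ = -0.0895, cos φ cos δ cos H = 0.8853, so cos θ_z = 0.7958.
Air mass m = 1/cos θ_z = 1/0.7958 = 1.257; τ^m = 0.75^1.257 = 0.6965.
Surface direct beam = 1361 × 0.7958 × 0.6965 = 754.37 W/m².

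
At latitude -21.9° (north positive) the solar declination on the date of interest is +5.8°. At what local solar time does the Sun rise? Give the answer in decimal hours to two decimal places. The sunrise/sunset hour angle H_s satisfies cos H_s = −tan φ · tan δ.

6.16 h

The sunset hour angle satisfies cos H_s = −tan φ tan δ = 0.0408, giving H_s = 87.66°.
Sunrise is at 12 − H_s/15 = 12 − 5.844 = 6.156 h local solar time.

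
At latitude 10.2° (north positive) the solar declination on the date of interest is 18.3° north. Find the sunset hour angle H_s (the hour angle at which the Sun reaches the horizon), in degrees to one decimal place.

93.4°

cos H_s = −tan(10.2°) · tan(18.3°) = -0.0595, so H_s = arccos(-0.0595) = 93.41°.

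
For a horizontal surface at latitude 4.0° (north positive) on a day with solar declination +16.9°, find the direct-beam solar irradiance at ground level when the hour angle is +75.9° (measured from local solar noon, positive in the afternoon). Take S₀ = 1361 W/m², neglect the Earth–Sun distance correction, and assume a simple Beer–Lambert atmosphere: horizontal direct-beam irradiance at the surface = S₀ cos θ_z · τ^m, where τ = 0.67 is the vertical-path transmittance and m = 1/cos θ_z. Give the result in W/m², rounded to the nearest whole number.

With φ = 4.0°, δ = 16.9°, H = 75.90°: sin φ sin δ = 0.0203, cos φ cos δ cos H = 0.2325, so cos θ_z = 0.2528.
Air mass m = 1/cos θ_z = 1/0.2528 = 3.956; τ^m = 0.67^3.956 = 0.2051.
Surface direct beam = 1361 × 0.2528 × 0.2051 = 70.57 W/m².

71 W/m²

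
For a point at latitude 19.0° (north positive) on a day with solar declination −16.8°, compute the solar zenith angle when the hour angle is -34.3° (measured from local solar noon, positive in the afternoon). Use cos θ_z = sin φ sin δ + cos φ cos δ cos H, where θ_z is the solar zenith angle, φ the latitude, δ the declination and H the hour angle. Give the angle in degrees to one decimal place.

cos θ_z = sin φ sin δ + cos φ cos δ cos H = (0.3256)(-0.2890) + (0.9455)(0.9573)(0.8261) = 0.6536.
θ_z = arccos(0.6536) = 49.19°.

49.2°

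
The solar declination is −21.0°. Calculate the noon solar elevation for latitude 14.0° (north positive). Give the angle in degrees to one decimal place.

55.0°

At local solar noon the hour angle is zero, so the elevation is 90° − |φ − δ| = 90° − |14.0° − (-21.0°)| = 90° − 35.0° = 55.0°.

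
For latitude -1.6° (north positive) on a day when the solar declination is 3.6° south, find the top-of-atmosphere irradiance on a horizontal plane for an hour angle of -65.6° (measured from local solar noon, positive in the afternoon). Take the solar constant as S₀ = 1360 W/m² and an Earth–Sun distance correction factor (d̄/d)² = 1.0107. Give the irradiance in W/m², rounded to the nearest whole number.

569 W/m²

cos θ_z = sin(-1.6°) sin(-3.6°) + cos(-1.6°) cos(-3.6°) cos(-65.60°) = 0.0018 + 0.4121 = 0.4139.
Top-of-atmosphere irradiance = S₀ (d̄/d)² cos θ_z = 1360 × 1.0107 × 0.4139 = 568.93 W/m².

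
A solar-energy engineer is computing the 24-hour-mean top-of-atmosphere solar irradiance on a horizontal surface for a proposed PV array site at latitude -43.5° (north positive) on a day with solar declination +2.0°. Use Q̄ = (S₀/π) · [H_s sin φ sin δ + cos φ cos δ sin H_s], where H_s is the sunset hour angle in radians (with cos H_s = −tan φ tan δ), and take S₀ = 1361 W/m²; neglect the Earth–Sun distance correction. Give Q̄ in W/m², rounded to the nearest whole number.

298 W/m²

The sunset hour angle satisfies cos H_s = −tan φ tan δ = 0.0331, giving H_s = 88.10°. In radians, H_s = 1.5376.
H_s sin φ sin δ = 1.5376 × -0.6884 × 0.0349 = -0.0369.
cos φ cos δ sin H_s = 0.7254 × 0.9994 × 0.9994 = 0.7245.
Q̄ = (1361/π) × (-0.0369 + 0.7245) = 433.22 × 0.6876 = 297.88 W/m².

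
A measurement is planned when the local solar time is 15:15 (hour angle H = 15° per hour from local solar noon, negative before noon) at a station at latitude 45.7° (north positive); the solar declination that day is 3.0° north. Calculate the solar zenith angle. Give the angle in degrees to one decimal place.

60.2°

Hour angle H = 15° × (15.25 − 12) = 48.75°.
With φ = 45.7°, δ = 3.0°, H = 48.75°: sin φ sin δ = 0.0375, cos φ cos δ cos H = 0.4599, so cos θ_z = 0.4974.
θ_z = arccos(0.4974) = 60.17°.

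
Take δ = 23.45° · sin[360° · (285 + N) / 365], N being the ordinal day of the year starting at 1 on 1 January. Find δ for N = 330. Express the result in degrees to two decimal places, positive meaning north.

360 × (285 + 330) / 365 = 606.575°; sin(606.575°) = -0.9176.
δ = 23.45 × -0.9176 = -21.518° ≈ -21.52°.

-21.52°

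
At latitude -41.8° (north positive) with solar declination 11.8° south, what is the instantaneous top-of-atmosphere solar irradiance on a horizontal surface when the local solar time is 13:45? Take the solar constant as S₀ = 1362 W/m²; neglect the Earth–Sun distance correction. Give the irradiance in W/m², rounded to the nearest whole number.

Hour angle H = 15° × (13.75 − 12) = 26.25°.
cos θ_z = sin φ sin δ + cos φ cos δ cos H = (-0.6665)(-0.2045) + (0.7455)(0.9789)(0.8969) = 0.7908.
Top-of-atmosphere irradiance = S₀ cos θ_z = 1362 × 0.7908 = 1077.07 W/m².

1077 W/m²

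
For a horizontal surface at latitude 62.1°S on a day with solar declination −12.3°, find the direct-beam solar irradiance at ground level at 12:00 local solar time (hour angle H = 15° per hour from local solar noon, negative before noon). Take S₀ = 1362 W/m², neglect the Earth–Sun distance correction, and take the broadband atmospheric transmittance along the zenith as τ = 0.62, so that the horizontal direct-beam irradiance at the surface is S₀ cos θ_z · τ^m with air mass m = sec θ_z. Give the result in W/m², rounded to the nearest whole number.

Hour angle H = 15° × (12 − 12) = 0.00°.
cos θ_z = sin(-62.1°) sin(-12.3°) + cos(-62.1°) cos(-12.3°) cos(0.00°) = 0.1883 + 0.4572 = 0.6455.
Air mass m = 1/cos θ_z = 1/0.6455 = 1.549; τ^m = 0.62^1.549 = 0.4769.
Surface direct beam = 1362 × 0.6455 × 0.4769 = 419.28 W/m².

419 W/m²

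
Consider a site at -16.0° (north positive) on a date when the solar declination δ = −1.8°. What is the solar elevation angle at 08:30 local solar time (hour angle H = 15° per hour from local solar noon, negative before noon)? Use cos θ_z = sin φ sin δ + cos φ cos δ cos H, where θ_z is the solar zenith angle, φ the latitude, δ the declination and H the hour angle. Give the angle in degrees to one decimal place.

36.4°

Hour angle H = 15° × (8.5 − 12) = -52.50°.
cos θ_z = sin(-16.0°) sin(-1.8°) + cos(-16.0°) cos(-1.8°) cos(-52.50°) = 0.0087 + 0.5849 = 0.5936.
θ_z = arccos(0.5936) = 53.59°, so the elevation is 90° − 53.59° = 36.41°.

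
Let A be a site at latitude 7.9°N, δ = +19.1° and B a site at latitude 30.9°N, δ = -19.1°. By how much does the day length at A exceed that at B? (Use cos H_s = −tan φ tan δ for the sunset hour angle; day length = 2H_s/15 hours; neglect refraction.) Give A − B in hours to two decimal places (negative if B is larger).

A: H_s = arccos(−tan 7.9° · tan 19.1°) = 92.75°, so 2H_s/15 = 12.3667 h.
B: H_s = arccos(−tan 30.9° · tan -19.1°) = 78.04°, so 2H_s/15 = 10.4053 h.
A − B = 12.3667 − 10.4053 = 1.9614 h.

+1.96 h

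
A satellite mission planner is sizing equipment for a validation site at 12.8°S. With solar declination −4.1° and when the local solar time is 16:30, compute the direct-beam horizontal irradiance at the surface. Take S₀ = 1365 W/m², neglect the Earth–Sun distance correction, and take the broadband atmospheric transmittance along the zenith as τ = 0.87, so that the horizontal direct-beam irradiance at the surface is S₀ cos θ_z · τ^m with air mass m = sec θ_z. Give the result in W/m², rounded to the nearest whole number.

370 W/m²

Hour angle H = 15° × (16.5 − 12) = 67.50°.
cos θ_z = sin(-12.8°) sin(-4.1°) + cos(-12.8°) cos(-4.1°) cos(67.50°) = 0.0158 + 0.3722 = 0.3880.
Air mass m = 1/cos θ_z = 1/0.3880 = 2.577; τ^m = 0.87^2.577 = 0.6985.
Surface direct beam = 1365 × 0.3880 × 0.6985 = 369.94 W/m².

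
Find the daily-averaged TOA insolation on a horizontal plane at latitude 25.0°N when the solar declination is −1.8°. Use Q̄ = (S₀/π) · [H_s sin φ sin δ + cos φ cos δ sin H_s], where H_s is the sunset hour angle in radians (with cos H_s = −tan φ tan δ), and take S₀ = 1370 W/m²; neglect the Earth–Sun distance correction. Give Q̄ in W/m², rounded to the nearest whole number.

386 W/m²

The sunset hour angle satisfies cos H_s = −tan φ tan δ = 0.0147, giving H_s = 89.16°. In radians, H_s = 1.5561.
H_s sin φ sin δ = 1.5561 × 0.4226 × -0.0314 = -0.0206.
cos φ cos δ sin H_s = 0.9063 × 0.9995 × 0.9999 = 0.9058.
Q̄ = (1370/π) × (-0.0206 + 0.9058) = 436.08 × 0.8852 = 386.02 W/m².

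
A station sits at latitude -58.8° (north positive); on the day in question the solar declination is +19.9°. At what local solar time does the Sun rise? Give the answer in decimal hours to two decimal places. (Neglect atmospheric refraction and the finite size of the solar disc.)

cos H_s = −tan(-58.8°) · tan(19.9°) = 0.5977, so H_s = arccos(0.5977) = 53.29°.
Sunrise is at 12 − H_s/15 = 12 − 3.553 = 8.447 h local solar time.

8.45 h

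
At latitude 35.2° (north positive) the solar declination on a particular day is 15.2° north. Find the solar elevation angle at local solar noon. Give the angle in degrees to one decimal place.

70.0°

At local solar noon the hour angle is zero, so the elevation is 90° − |φ − δ| = 90° − |35.2° − (15.2°)| = 90° − 20.0° = 70.0°.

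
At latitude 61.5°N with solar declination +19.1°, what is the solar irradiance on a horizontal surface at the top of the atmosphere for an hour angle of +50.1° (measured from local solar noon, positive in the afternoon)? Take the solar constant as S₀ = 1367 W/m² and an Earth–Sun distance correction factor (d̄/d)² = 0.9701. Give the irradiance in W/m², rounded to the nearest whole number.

765 W/m²

With φ = 61.5°, δ = 19.1°, H = 50.10°: sin φ sin δ = 0.2876, cos φ cos δ cos H = 0.2892, so cos θ_z = 0.5768.
Top-of-atmosphere irradiance = S₀ (d̄/d)² cos θ_z = 1367 × 0.9701 × 0.5768 = 764.91 W/m².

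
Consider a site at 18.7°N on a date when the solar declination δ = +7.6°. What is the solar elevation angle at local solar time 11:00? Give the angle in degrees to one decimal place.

71.7°

Hour angle H = 15° × (11 − 12) = -15.00°.
With φ = 18.7°, δ = 7.6°, H = -15.00°: sin φ sin δ = 0.0424, cos φ cos δ cos H = 0.9069, so cos θ_z = 0.9493.
θ_z = arccos(0.9493) = 18.32°, so the elevation is 90° − 18.32° = 71.68°.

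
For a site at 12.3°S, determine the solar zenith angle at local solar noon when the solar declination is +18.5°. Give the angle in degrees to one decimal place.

30.8°

At local solar noon the hour angle is zero, so the zenith angle is |φ − δ| = |-12.3° − (18.5°)| = 30.8°.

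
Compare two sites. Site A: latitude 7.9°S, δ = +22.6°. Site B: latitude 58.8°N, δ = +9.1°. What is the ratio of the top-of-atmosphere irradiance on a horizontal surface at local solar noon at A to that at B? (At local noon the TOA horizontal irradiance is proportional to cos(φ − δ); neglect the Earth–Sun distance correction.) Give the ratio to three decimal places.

1.332

A: cos θ_z = cos(-7.9° − (22.6°)) = 0.8616.
B: cos θ_z = cos(58.8° − (9.1°)) = 0.6468.
Ratio A/B = 0.8616 / 0.6468 = 1.3321.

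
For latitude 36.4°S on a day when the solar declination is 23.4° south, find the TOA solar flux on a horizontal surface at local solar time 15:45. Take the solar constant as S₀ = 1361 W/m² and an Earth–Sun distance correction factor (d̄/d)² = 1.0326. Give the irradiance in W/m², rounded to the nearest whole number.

908 W/m²

Hour angle H = 15° × (15.75 − 12) = 56.25°.
With φ = -36.4°, δ = -23.4°, H = 56.25°: sin φ sin δ = 0.2357, cos φ cos δ cos H = 0.4104, so cos θ_z = 0.6461.
Top-of-atmosphere irradiance = S₀ (d̄/d)² cos θ_z = 1361 × 1.0326 × 0.6461 = 908.01 W/m².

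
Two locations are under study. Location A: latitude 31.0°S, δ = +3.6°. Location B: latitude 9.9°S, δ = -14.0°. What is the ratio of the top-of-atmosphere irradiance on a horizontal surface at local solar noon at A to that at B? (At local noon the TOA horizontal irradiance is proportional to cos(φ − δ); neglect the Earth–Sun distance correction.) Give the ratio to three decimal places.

A: cos θ_z = cos(-31.0° − (3.6°)) = 0.8231.
B: cos θ_z = cos(-9.9° − (-14.0°)) = 0.9974.
Ratio A/B = 0.8231 / 0.9974 = 0.8252.

0.825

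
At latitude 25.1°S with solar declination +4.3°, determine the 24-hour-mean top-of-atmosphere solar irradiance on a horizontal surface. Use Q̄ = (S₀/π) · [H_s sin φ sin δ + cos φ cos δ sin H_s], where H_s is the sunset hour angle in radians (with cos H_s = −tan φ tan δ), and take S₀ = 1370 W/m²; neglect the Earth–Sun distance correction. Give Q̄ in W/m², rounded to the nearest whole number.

372 W/m²

−tan φ tan δ = −(-0.4684)(0.0752) = 0.0352; H_s = arccos(0.0352) = 87.98°. In radians, H_s = 1.5355.
H_s sin φ sin δ = 1.5355 × -0.4242 × 0.0750 = -0.0489.
cos φ cos δ sin H_s = 0.9056 × 0.9972 × 0.9994 = 0.9025.
Q̄ = (1370/π) × (-0.0489 + 0.9025) = 436.08 × 0.8536 = 372.24 W/m².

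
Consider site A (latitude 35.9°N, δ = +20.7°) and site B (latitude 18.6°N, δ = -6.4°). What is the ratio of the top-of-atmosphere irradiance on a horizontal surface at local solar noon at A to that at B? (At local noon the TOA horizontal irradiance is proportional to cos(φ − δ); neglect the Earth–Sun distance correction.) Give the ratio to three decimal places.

A: cos θ_z = cos(35.9° − (20.7°)) = 0.9650.
B: cos θ_z = cos(18.6° − (-6.4°)) = 0.9063.
Ratio A/B = 0.9650 / 0.9063 = 1.0648.

1.065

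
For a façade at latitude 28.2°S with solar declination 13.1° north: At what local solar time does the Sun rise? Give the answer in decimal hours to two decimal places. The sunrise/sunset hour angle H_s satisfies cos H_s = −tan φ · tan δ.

cos H_s = −tan(-28.2°) · tan(13.1°) = 0.1248, so H_s = arccos(0.1248) = 82.83°.
Sunrise is at 12 − H_s/15 = 12 − 5.522 = 6.478 h local solar time.

6.48 h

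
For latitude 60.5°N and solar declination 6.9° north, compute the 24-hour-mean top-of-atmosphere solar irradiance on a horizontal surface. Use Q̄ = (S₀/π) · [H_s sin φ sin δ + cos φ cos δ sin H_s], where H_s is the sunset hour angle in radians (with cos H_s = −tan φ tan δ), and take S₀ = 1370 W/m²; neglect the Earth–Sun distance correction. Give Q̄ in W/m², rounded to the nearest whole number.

The sunset hour angle satisfies cos H_s = −tan φ tan δ = -0.2139, giving H_s = 102.35°. In radians, H_s = 1.7863.
H_s sin φ sin δ = 1.7863 × 0.8704 × 0.1201 = 0.1867.
cos φ cos δ sin H_s = 0.4924 × 0.9928 × 0.9769 = 0.4776.
Q̄ = (1370/π) × (0.1867 + 0.4776) = 436.08 × 0.6643 = 289.69 W/m².

290 W/m²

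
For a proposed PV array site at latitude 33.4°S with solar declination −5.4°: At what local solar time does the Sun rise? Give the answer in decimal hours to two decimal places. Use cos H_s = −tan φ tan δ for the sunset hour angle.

The sunset hour angle satisfies cos H_s = −tan φ tan δ = -0.0623, giving H_s = 93.57°.
Sunrise is at 12 − H_s/15 = 12 − 6.238 = 5.762 h local solar time.

5.76 h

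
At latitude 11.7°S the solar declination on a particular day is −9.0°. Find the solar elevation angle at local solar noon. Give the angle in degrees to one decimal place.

87.3°

At local solar noon the hour angle is zero, so the elevation is 90° − |φ − δ| = 90° − |-11.7° − (-9.0°)| = 90° − 2.7° = 87.3°.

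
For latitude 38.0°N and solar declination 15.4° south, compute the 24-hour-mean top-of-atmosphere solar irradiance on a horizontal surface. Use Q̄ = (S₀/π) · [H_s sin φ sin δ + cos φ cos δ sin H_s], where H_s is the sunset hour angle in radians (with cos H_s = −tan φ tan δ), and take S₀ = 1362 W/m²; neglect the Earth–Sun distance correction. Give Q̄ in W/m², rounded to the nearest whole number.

cos H_s = −tan(38.0°) · tan(-15.4°) = 0.2152, so H_s = arccos(0.2152) = 77.57°. In radians, H_s = 1.3539.
H_s sin φ sin δ = 1.3539 × 0.6157 × -0.2656 = -0.2214.
cos φ cos δ sin H_s = 0.7880 × 0.9641 × 0.9766 = 0.7419.
Q̄ = (1362/π) × (-0.2214 + 0.7419) = 433.54 × 0.5205 = 225.66 W/m².

226 W/m²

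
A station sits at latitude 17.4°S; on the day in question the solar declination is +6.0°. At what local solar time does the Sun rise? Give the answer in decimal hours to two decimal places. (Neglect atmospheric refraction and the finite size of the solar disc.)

cos H_s = −tan(-17.4°) · tan(6.0°) = 0.0329, so H_s = arccos(0.0329) = 88.11°.
Sunrise is at 12 − H_s/15 = 12 − 5.874 = 6.126 h local solar time.

6.13 h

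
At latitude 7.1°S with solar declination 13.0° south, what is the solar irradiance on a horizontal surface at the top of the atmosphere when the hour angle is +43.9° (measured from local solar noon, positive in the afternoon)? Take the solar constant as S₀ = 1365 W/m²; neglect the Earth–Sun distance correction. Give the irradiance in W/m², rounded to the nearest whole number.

With φ = -7.1°, δ = -13.0°, H = 43.90°: sin φ sin δ = 0.0278, cos φ cos δ cos H = 0.6967, so cos θ_z = 0.7245.
Top-of-atmosphere irradiance = S₀ cos θ_z = 1365 × 0.7245 = 988.94 W/m².

989 W/m²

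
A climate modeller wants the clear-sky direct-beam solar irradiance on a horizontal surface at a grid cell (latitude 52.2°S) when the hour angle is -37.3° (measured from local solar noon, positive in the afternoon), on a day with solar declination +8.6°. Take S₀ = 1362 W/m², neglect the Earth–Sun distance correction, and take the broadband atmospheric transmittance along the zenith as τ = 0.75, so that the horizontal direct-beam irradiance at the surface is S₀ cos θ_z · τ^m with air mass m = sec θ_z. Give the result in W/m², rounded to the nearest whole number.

With φ = -52.2°, δ = 8.6°, H = -37.30°: sin φ sin δ = -0.1182, cos φ cos δ cos H = 0.4821, so cos θ_z = 0.3639.
Air mass m = 1/cos θ_z = 1/0.3639 = 2.748; τ^m = 0.75^2.748 = 0.4536.
Surface direct beam = 1362 × 0.3639 × 0.4536 = 224.82 W/m².

225 W/m²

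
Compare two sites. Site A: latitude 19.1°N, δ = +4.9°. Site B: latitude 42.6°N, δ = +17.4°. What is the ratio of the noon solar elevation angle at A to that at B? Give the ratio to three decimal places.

A: 90° − |19.1 − (4.9)| = 75.80°.
B: 90° − |42.6 − (17.4)| = 64.80°.
Ratio A/B = 75.8000 / 64.8000 = 1.1698.

1.170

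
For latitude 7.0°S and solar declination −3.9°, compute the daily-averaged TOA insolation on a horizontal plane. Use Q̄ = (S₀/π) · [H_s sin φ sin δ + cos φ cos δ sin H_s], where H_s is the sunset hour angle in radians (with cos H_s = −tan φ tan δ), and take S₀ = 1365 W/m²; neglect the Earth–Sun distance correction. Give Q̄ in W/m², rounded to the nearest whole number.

−tan φ tan δ = −(-0.1228)(-0.0682) = -0.0084; H_s = arccos(-0.0084) = 90.48°. In radians, H_s = 1.5792.
H_s sin φ sin δ = 1.5792 × -0.1219 × -0.0680 = 0.0131.
cos φ cos δ sin H_s = 0.9925 × 0.9977 × 1.0000 = 0.9902.
Q̄ = (1365/π) × (0.0131 + 0.9902) = 434.49 × 1.0033 = 435.92 W/m².

436 W/m²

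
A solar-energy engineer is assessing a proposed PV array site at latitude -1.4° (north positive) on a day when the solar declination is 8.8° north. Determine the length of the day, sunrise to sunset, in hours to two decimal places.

11.97 hours

cos H_s = −tan(-1.4°) · tan(8.8°) = 0.0038, so H_s = arccos(0.0038) = 89.78°.
Day length = 2 H_s / 15° h⁻¹ = 179.56° / 15 = 11.971 h.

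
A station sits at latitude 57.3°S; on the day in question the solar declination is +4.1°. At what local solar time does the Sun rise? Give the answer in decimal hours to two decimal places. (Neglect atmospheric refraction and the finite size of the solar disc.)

−tan φ tan δ = −(-1.5577)(0.0717) = 0.1117; H_s = arccos(0.1117) = 83.59°.
Sunrise is at 12 − H_s/15 = 12 − 5.573 = 6.427 h local solar time.

6.43 h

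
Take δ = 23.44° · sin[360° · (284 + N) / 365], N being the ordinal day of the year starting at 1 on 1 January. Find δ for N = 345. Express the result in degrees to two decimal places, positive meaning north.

360 × (284 + 345) / 365 = 620.384°; sin(620.384°) = -0.9859.
δ = 23.44 × -0.9859 = -23.109° ≈ -23.11°.

-23.11°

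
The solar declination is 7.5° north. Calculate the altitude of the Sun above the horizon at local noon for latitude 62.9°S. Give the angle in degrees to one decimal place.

At local solar noon the hour angle is zero, so the elevation is 90° − |φ − δ| = 90° − |-62.9° − (7.5°)| = 90° − 70.4° = 19.6°.

19.6°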